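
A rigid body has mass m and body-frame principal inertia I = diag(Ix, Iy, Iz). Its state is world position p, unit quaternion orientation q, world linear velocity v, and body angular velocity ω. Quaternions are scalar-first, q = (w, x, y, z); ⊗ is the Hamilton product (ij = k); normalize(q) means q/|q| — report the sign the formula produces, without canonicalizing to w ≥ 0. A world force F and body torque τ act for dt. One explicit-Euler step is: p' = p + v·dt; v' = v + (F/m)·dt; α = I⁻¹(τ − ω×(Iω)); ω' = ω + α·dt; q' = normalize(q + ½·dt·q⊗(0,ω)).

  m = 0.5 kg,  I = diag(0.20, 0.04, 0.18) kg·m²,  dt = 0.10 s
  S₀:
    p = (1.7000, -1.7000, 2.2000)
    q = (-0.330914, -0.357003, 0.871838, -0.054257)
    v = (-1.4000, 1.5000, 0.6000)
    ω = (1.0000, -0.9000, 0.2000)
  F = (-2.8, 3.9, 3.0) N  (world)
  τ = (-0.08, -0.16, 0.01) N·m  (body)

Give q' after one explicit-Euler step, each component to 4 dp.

q' = (-0.2727, -0.3664, 0.8855, -0.0849)

Hamilton product q⊗(0,ω) = (1.1525086, -0.2053777, 0.3149662, -0.6167181)
q + ½dt·q⊗(0,ω), renormalized = (-0.2727, -0.3664, 0.8855, -0.0849)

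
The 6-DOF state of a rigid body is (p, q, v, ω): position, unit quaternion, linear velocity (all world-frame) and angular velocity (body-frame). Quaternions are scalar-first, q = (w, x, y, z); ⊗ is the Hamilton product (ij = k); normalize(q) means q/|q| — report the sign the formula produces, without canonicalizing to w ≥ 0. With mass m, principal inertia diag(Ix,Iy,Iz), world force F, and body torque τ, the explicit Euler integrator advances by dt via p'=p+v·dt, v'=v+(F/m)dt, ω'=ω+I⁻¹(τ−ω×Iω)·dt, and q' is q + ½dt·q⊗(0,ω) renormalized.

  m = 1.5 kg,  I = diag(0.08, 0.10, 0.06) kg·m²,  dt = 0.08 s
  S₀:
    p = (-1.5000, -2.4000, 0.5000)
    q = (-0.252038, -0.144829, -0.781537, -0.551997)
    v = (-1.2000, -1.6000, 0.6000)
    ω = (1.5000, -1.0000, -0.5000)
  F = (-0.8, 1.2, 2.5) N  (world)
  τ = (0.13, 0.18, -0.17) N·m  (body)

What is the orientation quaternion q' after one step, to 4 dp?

q' = (-0.2849, -0.1659, -0.8052, -0.4929)

q⊗(0,ω) = (-0.8402920, -0.5392855, -0.6483720, 1.4431535)
q' = normalize(q + ½dt·q⊗(0,ω)) = (-0.2849, -0.1659, -0.8052, -0.4929)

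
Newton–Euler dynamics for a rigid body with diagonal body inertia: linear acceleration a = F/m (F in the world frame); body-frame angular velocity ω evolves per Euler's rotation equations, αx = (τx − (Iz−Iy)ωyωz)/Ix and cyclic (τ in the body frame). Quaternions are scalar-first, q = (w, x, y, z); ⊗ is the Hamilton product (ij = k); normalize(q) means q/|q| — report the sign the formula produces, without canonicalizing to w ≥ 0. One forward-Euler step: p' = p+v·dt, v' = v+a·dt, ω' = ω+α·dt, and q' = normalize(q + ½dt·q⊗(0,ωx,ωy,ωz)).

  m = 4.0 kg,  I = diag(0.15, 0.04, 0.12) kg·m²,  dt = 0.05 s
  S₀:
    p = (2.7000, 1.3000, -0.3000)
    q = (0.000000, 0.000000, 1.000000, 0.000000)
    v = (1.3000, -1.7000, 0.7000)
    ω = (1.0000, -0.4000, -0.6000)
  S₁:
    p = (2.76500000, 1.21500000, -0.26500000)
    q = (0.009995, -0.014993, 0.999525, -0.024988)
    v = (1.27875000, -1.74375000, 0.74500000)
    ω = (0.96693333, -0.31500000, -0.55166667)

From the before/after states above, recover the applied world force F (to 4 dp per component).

v₁ − v₀ = (-0.02125000, -0.04375000, 0.04500000)
applied force F = (-1.7000, -3.5000, 3.6000)

F = (-1.7000, -3.5000, 3.6000)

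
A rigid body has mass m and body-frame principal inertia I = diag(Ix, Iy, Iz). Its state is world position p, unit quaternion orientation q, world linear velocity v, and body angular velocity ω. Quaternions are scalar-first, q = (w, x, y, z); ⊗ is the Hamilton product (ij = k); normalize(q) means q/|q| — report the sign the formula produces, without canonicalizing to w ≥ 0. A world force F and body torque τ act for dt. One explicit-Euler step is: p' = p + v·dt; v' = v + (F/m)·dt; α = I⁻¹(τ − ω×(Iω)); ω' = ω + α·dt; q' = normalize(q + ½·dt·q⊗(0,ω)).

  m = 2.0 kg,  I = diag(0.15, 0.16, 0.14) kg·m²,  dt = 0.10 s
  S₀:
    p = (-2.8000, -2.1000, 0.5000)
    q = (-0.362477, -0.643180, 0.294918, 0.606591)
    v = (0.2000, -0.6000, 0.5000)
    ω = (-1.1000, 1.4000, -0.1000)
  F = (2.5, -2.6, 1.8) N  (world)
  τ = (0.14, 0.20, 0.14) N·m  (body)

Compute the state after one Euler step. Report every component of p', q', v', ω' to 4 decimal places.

(τ − ω×Iω)/I = (0.9147, 1.2431, 1.1100)
ω + α·dt = (-1.0085, 1.5243, 0.0110)
q⊗(0,ω) = (-1.0597241, -0.4799945, -1.2390359, -0.5397945)
q + ½dt·q⊗(0,ω), renormalized = (-0.4138, -0.6645, 0.2320, 0.5773)
linear accel F/m = (1.2500, -1.3000, 0.9000)
new position p' = (-2.7800, -2.1600, 0.5500)
new velocity v' = (0.3250, -0.7300, 0.5900)

p' = (-2.7800, -2.1600, 0.5500)
q' = (-0.4138, -0.6645, 0.2320, 0.5773)
v' = (0.3250, -0.7300, 0.5900)
ω' = (-1.0085, 1.5243, 0.0110)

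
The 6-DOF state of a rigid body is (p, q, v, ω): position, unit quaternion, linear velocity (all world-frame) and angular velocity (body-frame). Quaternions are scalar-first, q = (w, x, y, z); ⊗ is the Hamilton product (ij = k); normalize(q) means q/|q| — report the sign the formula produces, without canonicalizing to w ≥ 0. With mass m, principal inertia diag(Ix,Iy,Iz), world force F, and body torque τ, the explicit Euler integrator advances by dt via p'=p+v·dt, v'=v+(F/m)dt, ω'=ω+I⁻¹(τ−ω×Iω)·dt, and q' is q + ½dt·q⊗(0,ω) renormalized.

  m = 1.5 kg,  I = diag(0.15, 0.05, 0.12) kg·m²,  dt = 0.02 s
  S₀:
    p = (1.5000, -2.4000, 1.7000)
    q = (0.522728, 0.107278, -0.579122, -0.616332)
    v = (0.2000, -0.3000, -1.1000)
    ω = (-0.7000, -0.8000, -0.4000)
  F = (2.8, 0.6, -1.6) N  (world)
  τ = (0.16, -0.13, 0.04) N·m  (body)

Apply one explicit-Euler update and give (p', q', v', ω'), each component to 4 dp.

p' = (1.5040, -2.4060, 1.6780)
q' = (0.5163, 0.1010, -0.5785, -0.6233)
v' = (0.2373, -0.2920, -1.1213)
ω' = (-0.6817, -0.8554, -0.3840)

precession coupling ω×(Iω) = (0.0224, 0.0084, -0.0560)
(τ − ω×Iω)/I = (0.9173, -2.7680, 0.8000)
ω' = ω + α·dt = (-0.6817, -0.8554, -0.3840)
Hamilton product q⊗(0,ω) = (-0.6347358, -0.6273264, 0.0561612, -0.7002990)
q + ½dt·q⊗(0,ω), renormalized = (0.5163, 0.1010, -0.5785, -0.6233)
p + v·dt = (1.5040, -2.4060, 1.6780)
v' = v + a·dt = (0.2373, -0.2920, -1.1213)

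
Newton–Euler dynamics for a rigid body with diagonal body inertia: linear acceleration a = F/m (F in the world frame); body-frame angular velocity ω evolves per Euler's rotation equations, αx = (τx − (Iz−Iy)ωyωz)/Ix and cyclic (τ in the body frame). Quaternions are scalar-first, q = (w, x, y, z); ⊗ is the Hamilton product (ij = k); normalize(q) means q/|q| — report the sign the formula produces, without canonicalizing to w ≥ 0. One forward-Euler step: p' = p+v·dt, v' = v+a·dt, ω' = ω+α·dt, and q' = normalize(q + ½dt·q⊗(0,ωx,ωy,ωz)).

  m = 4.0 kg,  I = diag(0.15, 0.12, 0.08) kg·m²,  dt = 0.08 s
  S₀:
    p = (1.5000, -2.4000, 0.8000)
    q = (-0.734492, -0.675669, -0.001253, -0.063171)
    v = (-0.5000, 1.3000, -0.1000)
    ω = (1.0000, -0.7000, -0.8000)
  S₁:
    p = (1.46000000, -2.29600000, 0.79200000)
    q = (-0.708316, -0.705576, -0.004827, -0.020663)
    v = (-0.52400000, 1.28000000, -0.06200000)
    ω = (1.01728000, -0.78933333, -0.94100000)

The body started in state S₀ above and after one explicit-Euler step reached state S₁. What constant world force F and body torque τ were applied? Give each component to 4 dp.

velocity change Δv = (-0.02400000, -0.02000000, 0.03800000)
applied force F = (-1.2000, -1.0000, 1.9000)
rate change Δω = (0.01728000, -0.08933333, -0.14100000)
ω₀×(Iω₀) = (-0.0224, -0.0560, 0.0210)
τ = I·(Δω/dt) + ω₀×(Iω₀) = (0.0100, -0.1900, -0.1200)

F = (-1.2000, -1.0000, 1.9000)
τ = (0.0100, -0.1900, -0.1200)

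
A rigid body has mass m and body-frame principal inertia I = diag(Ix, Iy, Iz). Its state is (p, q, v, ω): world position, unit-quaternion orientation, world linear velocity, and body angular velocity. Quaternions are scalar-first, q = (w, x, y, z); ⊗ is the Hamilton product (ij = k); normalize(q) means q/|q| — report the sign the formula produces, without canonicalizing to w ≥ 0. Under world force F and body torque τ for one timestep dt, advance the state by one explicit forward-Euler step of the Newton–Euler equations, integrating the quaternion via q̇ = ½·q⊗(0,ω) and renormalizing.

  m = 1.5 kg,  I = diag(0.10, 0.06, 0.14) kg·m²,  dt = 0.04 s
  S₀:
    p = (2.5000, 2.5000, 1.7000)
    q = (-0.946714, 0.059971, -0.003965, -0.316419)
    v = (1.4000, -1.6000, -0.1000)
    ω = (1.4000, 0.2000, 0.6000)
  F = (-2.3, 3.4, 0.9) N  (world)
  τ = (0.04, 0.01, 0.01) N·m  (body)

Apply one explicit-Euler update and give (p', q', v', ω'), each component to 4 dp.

p' = (2.5560, 2.4360, 1.6960)
q' = (-0.9441, 0.0347, -0.0173, -0.3273)
v' = (1.3387, -1.5093, -0.0760)
ω' = (1.4122, 0.2291, 0.6061)

new position p' = (2.5560, 2.4360, 1.6960)
new velocity v' = (1.3387, -1.5093, -0.0760)
precession coupling ω×(Iω) = (0.0096, -0.0336, -0.0112)
(τ − ω×Iω)/I = (0.3040, 0.7267, 0.1514)
ω + α·dt = (1.4122, 0.2291, 0.6061)
2q̇ = q⊗(0,ω) = (0.1066850, -1.2644948, -0.6683120, -0.5504832)
q + ½dt·q⊗(0,ω), renormalized = (-0.9441, 0.0347, -0.0173, -0.3273)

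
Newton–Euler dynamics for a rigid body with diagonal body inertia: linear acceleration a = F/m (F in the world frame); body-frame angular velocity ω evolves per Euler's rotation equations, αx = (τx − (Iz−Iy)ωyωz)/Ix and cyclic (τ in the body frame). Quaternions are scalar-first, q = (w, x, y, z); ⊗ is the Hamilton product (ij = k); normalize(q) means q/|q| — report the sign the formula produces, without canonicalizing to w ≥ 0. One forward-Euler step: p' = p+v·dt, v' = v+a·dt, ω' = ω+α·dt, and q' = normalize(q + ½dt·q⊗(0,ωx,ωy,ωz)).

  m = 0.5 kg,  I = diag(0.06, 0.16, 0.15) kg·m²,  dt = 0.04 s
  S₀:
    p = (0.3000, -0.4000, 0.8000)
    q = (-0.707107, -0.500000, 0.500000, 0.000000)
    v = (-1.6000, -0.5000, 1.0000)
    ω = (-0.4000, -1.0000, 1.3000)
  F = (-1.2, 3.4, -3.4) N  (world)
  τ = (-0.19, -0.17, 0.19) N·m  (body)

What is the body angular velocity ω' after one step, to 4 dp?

ω' = (-0.5353, -1.0542, 1.3400)

ω×(Iω) gyroscopic = (0.0130, 0.0468, 0.0400)
α = I⁻¹(τ − ω×Iω) = (-3.3833, -1.3550, 1.0000)
ω' = ω + α·dt = (-0.5353, -1.0542, 1.3400)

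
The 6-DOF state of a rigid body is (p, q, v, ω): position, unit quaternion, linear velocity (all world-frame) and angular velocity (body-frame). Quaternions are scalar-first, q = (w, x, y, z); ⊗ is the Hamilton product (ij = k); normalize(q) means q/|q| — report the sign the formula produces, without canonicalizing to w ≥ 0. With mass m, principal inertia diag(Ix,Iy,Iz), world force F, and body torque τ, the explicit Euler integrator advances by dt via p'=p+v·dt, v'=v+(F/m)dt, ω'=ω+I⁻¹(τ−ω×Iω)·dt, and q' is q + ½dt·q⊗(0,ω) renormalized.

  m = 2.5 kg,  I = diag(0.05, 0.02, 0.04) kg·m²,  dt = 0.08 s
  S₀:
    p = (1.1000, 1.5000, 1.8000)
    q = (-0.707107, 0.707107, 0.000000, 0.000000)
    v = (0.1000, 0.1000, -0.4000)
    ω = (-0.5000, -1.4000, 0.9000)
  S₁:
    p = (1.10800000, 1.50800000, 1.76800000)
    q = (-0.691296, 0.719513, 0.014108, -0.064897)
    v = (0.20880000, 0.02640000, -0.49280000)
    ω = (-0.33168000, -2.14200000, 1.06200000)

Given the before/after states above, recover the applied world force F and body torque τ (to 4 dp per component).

F = (3.4000, -2.3000, -2.9000)
τ = (0.0800, -0.1900, 0.0600)

v₁ − v₀ = (0.10880000, -0.07360000, -0.09280000)
F = m·Δv/dt = (3.4000, -2.3000, -2.9000)
Δω = ω₁−ω₀ = (0.16832000, -0.74200000, 0.16200000)
ω₀×(Iω₀) = (-0.0252, -0.0045, -0.0210)
I·α + gyro = (0.0800, -0.1900, 0.0600)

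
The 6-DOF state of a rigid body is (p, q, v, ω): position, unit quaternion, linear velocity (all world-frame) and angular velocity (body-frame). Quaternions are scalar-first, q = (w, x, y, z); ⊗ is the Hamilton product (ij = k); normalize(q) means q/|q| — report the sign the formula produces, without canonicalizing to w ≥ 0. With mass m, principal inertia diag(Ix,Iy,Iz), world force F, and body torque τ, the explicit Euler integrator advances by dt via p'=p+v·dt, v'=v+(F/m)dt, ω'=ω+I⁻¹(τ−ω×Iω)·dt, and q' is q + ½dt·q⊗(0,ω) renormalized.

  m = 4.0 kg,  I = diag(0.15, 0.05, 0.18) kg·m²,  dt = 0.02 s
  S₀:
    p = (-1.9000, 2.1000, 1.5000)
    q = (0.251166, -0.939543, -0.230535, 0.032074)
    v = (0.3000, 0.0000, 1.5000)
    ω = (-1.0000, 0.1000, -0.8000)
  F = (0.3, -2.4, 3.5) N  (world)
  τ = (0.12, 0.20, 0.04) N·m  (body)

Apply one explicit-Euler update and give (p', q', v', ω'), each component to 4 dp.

a = (0.0750, -0.6000, 0.8750)
p + v·dt = (-1.8940, 2.1000, 1.5300)
v' = v + a·dt = (0.3015, -0.0120, 1.5175)
precession coupling ω×(Iω) = (-0.0104, -0.0240, 0.0100)
α = I⁻¹(τ − ω×Iω) = (0.8693, 4.4800, 0.1667)
ω' = ω + α·dt = (-0.9826, 0.1896, -0.7967)
Hamilton product q⊗(0,ω) = (-0.8908303, -0.0699454, -0.7585918, -0.5254221)
updated quaternion q' = (0.2422, -0.9402, -0.2381, 0.0268)

p' = (-1.8940, 2.1000, 1.5300)
q' = (0.2422, -0.9402, -0.2381, 0.0268)
v' = (0.3015, -0.0120, 1.5175)
ω' = (-0.9826, 0.1896, -0.7967)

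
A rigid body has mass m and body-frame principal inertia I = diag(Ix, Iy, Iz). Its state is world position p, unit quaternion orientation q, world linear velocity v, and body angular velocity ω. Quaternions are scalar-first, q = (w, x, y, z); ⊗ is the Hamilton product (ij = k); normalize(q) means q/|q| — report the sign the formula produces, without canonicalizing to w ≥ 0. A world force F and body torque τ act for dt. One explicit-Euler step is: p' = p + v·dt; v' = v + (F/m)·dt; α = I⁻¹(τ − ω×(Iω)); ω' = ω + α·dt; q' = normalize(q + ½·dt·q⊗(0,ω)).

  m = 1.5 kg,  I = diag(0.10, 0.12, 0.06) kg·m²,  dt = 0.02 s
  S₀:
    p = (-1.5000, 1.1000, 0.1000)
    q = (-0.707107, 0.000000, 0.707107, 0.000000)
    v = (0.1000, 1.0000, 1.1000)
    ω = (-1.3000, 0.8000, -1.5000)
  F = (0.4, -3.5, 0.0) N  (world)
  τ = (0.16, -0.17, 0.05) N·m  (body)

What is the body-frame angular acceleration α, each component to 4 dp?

gyro term ω×Iω = (0.0720, 0.0780, -0.0208)
α = I⁻¹(τ − ω×Iω) = (0.8800, -2.0667, 1.1800)

α = (0.8800, -2.0667, 1.1800)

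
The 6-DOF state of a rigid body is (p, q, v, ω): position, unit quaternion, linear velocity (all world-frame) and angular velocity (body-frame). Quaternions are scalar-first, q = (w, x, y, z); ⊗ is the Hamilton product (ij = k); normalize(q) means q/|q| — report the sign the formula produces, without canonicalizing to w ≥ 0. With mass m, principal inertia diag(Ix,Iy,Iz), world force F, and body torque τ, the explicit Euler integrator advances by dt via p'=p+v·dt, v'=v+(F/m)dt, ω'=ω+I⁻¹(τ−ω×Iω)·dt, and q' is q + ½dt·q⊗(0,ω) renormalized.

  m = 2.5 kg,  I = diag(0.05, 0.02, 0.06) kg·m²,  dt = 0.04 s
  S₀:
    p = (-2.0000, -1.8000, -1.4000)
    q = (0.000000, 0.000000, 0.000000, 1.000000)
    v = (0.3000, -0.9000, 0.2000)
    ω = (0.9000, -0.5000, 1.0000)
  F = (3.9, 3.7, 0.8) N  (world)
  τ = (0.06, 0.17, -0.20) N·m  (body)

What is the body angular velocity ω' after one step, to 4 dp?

precession coupling ω×(Iω) = (-0.0200, -0.0090, 0.0135)
α = I⁻¹(τ − ω×Iω) = (1.6000, 8.9500, -3.5583)
ω + α·dt = (0.9640, -0.1420, 0.8577)

ω' = (0.9640, -0.1420, 0.8577)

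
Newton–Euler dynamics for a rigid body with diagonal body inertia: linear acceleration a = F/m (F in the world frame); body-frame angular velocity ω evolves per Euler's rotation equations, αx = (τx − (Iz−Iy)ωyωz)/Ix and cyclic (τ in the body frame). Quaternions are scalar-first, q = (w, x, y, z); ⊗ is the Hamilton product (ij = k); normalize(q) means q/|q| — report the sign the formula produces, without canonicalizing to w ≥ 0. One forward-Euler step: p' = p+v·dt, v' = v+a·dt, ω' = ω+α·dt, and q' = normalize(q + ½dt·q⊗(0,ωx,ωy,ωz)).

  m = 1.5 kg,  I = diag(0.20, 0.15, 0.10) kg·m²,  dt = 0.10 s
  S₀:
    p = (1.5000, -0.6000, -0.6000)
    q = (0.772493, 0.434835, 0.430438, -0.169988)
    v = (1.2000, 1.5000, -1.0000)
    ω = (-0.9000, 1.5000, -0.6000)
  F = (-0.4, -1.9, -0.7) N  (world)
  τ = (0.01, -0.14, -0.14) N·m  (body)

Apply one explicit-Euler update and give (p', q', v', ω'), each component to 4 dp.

p' = (1.6200, -0.4500, -0.7000)
q' = (0.7515, 0.3982, 0.5069, -0.1406)
v' = (1.1733, 1.3733, -1.0467)
ω' = (-0.9175, 1.3707, -0.8075)

ω×(Iω) gyroscopic = (0.0450, 0.0540, 0.0675)
(τ − ω×Iω)/I = (-0.1750, -1.2933, -2.0750)
ω + α·dt = (-0.9175, 1.3707, -0.8075)
Hamilton product q⊗(0,ω) = (-0.3562983, -0.6985245, 1.5726297, 0.5761509)
updated quaternion q' = (0.7515, 0.3982, 0.5069, -0.1406)
new position p' = (1.6200, -0.4500, -0.7000)
new velocity v' = (1.1733, 1.3733, -1.0467)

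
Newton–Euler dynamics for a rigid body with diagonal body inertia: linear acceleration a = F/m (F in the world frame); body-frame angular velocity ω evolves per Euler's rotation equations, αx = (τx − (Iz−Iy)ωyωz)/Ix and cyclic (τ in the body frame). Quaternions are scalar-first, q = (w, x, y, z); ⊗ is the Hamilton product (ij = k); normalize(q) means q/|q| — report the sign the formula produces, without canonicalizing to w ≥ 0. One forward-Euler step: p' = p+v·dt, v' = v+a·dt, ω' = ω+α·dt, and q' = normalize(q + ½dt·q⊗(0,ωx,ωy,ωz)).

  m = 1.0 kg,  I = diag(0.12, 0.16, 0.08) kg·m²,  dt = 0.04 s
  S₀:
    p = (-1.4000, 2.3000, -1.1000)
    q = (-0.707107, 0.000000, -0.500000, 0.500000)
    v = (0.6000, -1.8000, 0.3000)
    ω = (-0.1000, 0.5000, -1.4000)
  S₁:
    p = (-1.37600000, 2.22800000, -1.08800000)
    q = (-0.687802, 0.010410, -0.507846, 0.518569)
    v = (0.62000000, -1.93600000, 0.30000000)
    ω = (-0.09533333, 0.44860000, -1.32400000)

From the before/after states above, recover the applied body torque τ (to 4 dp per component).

ω₁ − ω₀ = (0.00466667, -0.05140000, 0.07600000)
gyro term ω₀×Iω₀ = (0.0560, 0.0056, -0.0020)
applied torque τ = (0.0700, -0.2000, 0.1500)

τ = (0.0700, -0.2000, 0.1500)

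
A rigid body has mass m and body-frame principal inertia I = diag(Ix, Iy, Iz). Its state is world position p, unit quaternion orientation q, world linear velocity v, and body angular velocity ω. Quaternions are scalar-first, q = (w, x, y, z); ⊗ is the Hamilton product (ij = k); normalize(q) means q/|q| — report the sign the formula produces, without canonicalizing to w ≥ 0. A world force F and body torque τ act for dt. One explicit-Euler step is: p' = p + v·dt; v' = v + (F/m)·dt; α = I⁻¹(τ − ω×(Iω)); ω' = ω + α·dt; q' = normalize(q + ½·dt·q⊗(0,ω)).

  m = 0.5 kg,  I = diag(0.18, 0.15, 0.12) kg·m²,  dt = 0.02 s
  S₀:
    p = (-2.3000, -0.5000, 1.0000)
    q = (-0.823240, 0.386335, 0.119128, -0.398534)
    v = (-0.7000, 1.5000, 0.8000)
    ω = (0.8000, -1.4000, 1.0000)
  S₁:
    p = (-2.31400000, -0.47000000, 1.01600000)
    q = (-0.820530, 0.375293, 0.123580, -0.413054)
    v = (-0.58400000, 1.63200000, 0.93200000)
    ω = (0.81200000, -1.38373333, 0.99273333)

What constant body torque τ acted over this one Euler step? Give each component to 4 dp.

τ = (0.1500, 0.1700, -0.0100)

ω₁ − ω₀ = (0.01200000, 0.01626667, -0.00726667)
ω₀×(Iω₀) = (0.0420, 0.0480, 0.0336)
I·α + gyro = (0.1500, 0.1700, -0.0100)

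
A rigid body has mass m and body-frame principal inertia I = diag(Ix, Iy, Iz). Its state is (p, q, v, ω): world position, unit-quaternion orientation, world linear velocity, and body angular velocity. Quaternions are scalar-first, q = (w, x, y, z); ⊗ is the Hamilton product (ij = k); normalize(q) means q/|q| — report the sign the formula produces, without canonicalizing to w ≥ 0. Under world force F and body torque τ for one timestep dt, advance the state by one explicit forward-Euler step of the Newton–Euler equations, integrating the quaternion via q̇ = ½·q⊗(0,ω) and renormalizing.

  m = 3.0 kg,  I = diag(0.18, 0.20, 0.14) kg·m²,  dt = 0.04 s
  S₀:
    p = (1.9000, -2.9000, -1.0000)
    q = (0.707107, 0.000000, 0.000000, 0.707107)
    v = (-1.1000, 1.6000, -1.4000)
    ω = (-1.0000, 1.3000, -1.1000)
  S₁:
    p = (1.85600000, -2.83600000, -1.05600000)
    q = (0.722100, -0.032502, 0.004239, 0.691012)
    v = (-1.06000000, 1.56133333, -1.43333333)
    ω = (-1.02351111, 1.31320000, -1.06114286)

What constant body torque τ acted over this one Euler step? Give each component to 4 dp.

τ = (-0.0200, 0.1100, 0.1100)

Δω = ω₁−ω₀ = (-0.02351111, 0.01320000, 0.03885714)
precession coupling = (0.0858, 0.0440, -0.0260)
τ = I·(Δω/dt) + ω₀×(Iω₀) = (-0.0200, 0.1100, 0.1100)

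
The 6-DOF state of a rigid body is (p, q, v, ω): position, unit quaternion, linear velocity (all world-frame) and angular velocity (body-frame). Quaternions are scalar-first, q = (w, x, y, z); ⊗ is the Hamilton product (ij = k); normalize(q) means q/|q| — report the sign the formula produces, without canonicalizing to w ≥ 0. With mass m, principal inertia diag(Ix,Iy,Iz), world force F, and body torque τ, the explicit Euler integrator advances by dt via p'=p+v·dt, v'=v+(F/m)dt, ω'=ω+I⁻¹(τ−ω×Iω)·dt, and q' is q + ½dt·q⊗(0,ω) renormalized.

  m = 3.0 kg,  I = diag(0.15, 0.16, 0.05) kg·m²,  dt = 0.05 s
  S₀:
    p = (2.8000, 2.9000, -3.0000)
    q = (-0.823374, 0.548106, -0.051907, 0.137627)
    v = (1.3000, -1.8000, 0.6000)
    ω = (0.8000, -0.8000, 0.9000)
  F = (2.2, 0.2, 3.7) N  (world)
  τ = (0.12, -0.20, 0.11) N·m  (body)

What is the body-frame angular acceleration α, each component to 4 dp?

precession coupling ω×(Iω) = (0.0792, 0.0720, -0.0064)
angular accel α = (0.2720, -1.7000, 2.3280)

α = (0.2720, -1.7000, 2.3280)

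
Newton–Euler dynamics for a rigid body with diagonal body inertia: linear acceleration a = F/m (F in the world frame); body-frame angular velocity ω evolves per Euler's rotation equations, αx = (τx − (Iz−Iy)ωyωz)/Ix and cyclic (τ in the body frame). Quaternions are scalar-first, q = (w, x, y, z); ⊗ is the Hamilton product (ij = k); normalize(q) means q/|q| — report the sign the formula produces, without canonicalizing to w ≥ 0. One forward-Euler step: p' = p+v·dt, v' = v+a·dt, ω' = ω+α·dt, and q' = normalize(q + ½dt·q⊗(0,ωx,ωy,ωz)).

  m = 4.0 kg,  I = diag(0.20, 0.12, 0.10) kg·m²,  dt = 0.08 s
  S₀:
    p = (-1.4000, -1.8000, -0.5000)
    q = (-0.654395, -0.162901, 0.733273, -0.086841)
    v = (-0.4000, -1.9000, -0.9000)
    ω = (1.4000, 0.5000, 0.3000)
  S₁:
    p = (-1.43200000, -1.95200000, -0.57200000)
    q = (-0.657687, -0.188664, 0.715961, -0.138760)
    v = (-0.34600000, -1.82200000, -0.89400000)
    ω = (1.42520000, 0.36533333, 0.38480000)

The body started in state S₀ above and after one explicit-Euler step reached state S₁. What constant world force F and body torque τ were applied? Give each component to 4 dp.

F = (2.7000, 3.9000, 0.3000)
τ = (0.0600, -0.1600, 0.0500)

velocity change Δv = (0.05400000, 0.07800000, 0.00600000)
F = m·Δv/dt = (2.7000, 3.9000, 0.3000)
rate change Δω = (0.02520000, -0.13466667, 0.08480000)
I·α + gyro = (0.0600, -0.1600, 0.0500)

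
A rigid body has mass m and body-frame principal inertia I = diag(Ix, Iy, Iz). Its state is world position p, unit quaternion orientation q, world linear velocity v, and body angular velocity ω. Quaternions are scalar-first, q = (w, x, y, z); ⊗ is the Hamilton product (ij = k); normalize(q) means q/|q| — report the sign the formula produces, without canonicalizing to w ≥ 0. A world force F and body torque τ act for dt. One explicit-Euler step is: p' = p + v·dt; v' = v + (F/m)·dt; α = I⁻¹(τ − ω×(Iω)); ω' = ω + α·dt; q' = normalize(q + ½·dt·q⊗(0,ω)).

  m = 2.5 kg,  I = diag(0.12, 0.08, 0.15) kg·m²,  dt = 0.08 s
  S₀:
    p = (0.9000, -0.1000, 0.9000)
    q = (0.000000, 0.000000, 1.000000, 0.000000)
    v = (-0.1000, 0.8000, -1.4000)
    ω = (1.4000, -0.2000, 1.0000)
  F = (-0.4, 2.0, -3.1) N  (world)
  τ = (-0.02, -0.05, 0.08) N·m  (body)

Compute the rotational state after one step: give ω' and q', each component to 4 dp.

ω×(Iω) gyroscopic = (-0.0140, -0.0420, 0.0112)
(τ − ω×Iω)/I = (-0.0500, -0.1000, 0.4587)
ω' = ω + α·dt = (1.3960, -0.2080, 1.0367)
Hamilton product q⊗(0,ω) = (0.2000000, 1.0000000, 0.0000000, -1.4000000)
updated quaternion q' = (0.0080, 0.0399, 0.9976, -0.0559)

ω' = (1.3960, -0.2080, 1.0367)
q' = (0.0080, 0.0399, 0.9976, -0.0559)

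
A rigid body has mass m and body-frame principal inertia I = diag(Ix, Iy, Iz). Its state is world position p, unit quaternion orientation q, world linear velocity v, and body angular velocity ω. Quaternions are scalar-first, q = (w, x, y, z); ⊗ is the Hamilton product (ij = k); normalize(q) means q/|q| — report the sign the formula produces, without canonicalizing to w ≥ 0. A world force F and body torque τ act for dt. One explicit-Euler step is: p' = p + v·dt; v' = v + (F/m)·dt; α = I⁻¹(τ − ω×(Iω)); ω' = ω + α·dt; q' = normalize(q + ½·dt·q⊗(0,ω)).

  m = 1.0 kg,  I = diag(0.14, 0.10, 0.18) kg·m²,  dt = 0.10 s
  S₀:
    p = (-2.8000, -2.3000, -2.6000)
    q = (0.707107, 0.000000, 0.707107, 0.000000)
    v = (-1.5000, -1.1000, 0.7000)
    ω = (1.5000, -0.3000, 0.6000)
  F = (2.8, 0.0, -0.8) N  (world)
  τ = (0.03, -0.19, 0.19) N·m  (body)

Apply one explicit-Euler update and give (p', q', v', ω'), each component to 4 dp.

p' = (-2.9500, -2.4100, -2.5300)
q' = (0.7153, 0.0740, 0.6942, -0.0317)
v' = (-1.2200, -1.1000, 0.6200)
ω' = (1.5317, -0.4540, 0.6956)

ω×(Iω) gyroscopic = (-0.0144, -0.0360, 0.0180)
(τ − ω×Iω)/I = (0.3171, -1.5400, 0.9556)
ω' = ω + α·dt = (1.5317, -0.4540, 0.6956)
Hamilton product q⊗(0,ω) = (0.2121321, 1.4849247, -0.2121321, -0.6363963)
q + ½dt·q⊗(0,ω), renormalized = (0.7153, 0.0740, 0.6942, -0.0317)
new position p' = (-2.9500, -2.4100, -2.5300)
v + (F/m)dt = (-1.2200, -1.1000, 0.6200)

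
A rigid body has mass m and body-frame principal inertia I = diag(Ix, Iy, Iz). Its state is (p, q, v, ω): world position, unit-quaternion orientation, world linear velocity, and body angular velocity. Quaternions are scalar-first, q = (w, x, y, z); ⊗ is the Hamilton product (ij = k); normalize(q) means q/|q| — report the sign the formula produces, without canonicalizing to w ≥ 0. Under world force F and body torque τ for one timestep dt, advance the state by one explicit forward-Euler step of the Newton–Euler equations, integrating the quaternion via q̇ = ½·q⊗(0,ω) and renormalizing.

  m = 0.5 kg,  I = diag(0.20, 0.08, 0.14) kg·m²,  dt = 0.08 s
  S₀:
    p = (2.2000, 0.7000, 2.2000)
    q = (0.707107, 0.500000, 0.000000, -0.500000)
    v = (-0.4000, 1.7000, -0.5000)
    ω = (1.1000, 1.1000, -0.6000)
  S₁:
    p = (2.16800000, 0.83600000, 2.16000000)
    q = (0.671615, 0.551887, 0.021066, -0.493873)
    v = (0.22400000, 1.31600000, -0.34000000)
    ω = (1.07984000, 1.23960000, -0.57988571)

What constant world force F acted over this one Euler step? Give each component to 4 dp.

velocity change Δv = (0.62400000, -0.38400000, 0.16000000)
F = m·Δv/dt = (3.9000, -2.4000, 1.0000)

F = (3.9000, -2.4000, 1.0000)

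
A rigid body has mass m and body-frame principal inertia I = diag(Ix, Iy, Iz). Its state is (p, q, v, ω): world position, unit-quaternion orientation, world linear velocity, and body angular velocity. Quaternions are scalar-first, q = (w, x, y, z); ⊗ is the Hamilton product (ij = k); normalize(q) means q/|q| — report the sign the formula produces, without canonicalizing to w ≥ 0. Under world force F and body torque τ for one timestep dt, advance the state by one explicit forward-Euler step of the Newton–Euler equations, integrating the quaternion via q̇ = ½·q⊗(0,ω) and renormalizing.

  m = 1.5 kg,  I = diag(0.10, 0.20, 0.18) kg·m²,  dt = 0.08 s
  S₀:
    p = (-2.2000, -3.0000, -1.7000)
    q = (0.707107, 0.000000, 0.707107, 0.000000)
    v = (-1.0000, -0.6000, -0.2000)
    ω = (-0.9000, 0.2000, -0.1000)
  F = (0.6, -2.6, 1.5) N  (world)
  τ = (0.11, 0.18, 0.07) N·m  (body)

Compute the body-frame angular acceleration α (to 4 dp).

α = (1.0960, 0.9360, 0.4889)

precession coupling ω×(Iω) = (0.0004, -0.0072, -0.0180)
(τ − ω×Iω)/I = (1.0960, 0.9360, 0.4889)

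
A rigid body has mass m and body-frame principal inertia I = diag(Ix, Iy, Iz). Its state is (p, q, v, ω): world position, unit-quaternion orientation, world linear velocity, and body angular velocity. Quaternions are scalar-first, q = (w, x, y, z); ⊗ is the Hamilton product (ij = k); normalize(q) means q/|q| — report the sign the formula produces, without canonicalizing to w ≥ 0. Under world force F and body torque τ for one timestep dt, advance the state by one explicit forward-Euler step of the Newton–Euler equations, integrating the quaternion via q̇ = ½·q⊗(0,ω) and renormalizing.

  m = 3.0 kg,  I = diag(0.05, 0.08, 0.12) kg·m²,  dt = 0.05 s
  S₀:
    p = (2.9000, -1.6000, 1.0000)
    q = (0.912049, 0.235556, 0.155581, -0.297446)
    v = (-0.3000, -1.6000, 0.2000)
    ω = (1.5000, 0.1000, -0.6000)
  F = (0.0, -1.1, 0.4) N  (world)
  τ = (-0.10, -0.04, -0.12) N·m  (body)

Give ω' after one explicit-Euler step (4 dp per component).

ω' = (1.4024, 0.0356, -0.6519)

gyro term ω×Iω = (-0.0024, 0.0630, 0.0045)
angular accel α = (-1.9520, -1.2875, -1.0375)
ω' = ω + α·dt = (1.4024, 0.0356, -0.6519)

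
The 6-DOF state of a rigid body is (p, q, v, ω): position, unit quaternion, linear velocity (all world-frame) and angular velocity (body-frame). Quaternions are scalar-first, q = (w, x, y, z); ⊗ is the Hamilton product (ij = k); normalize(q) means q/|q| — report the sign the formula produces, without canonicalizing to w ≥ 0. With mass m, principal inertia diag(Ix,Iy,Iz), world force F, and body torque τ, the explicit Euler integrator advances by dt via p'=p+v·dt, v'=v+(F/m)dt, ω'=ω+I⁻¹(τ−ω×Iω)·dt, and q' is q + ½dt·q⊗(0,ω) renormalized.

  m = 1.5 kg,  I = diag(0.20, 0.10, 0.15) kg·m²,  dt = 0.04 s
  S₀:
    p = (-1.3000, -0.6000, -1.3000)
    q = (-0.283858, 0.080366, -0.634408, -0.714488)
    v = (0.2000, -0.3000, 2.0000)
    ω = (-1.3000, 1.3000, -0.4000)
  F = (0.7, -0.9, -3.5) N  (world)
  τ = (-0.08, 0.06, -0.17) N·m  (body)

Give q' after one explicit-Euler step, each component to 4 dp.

2q̇ = q⊗(0,ω) = (0.6434110, 1.5516130, 0.5919654, -0.6067114)
updated quaternion q' = (-0.2708, 0.1113, -0.6221, -0.7261)

q' = (-0.2708, 0.1113, -0.6221, -0.7261)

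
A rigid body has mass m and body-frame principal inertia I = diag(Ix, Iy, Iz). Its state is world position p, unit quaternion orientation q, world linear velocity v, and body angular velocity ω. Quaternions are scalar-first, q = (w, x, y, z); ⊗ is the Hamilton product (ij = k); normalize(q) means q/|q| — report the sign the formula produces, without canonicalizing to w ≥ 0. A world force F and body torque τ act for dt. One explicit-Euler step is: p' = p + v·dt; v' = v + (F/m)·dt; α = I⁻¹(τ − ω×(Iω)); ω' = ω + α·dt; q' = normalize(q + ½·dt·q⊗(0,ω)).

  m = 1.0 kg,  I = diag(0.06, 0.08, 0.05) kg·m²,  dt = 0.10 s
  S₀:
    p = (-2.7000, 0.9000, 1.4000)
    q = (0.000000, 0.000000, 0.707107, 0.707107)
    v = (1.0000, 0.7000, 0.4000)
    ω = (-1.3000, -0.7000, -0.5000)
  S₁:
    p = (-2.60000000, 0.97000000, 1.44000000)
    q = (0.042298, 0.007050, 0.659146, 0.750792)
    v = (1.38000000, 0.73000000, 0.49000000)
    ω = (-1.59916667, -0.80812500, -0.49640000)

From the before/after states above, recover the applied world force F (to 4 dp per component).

Δv = v₁−v₀ = (0.38000000, 0.03000000, 0.09000000)
F = m·Δv/dt = (3.8000, 0.3000, 0.9000)

F = (3.8000, 0.3000, 0.9000)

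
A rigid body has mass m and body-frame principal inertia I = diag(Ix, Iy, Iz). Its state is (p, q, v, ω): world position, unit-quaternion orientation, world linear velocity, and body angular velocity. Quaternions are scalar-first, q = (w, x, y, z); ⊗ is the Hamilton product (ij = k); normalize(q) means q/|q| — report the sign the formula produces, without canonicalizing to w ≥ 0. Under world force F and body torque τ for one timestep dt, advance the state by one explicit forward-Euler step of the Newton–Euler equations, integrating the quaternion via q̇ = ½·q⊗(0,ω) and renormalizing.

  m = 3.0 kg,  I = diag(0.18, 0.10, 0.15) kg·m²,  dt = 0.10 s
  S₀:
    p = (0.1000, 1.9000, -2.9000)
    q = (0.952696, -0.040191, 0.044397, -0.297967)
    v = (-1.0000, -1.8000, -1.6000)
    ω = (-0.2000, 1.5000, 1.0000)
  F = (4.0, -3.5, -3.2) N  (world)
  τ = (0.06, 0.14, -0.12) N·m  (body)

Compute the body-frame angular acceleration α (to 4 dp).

gyro term ω×Iω = (0.0750, -0.0060, 0.0240)
(τ − ω×Iω)/I = (-0.0833, 1.4600, -0.9600)

α = (-0.0833, 1.4600, -0.9600)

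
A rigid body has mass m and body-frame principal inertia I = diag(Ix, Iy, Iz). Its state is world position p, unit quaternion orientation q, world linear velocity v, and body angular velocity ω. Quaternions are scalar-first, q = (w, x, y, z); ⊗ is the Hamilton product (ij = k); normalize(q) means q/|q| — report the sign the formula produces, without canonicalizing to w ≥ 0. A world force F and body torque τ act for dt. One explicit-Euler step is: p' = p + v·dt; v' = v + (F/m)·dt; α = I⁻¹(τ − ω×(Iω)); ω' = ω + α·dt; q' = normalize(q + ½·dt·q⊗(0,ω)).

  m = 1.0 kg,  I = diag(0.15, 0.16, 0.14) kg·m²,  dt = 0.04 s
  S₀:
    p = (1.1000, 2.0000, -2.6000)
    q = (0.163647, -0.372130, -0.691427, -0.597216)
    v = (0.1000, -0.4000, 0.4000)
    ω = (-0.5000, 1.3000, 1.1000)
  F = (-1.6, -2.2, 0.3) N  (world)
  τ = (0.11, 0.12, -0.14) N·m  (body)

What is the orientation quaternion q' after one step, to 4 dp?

q' = (0.1909, -0.3732, -0.6726, -0.6098)

q⊗(0,ω) = (1.3697277, -0.0660124, 0.9206921, -0.6494708)
q + ½dt·q⊗(0,ω), renormalized = (0.1909, -0.3732, -0.6726, -0.6098)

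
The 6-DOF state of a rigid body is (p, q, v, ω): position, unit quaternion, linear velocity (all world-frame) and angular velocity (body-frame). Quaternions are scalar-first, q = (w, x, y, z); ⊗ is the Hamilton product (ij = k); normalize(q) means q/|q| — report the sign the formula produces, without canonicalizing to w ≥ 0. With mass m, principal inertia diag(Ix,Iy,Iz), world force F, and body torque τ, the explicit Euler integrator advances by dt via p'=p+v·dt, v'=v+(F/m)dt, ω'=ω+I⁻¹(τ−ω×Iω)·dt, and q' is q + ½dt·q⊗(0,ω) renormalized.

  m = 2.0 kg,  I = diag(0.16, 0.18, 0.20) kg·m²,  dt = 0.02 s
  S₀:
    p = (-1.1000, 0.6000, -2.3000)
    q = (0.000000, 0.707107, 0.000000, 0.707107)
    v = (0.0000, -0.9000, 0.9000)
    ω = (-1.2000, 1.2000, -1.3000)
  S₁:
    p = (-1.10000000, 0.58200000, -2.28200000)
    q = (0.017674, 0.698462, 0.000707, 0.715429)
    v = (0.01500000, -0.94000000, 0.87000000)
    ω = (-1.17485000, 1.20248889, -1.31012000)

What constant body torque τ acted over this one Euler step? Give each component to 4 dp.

τ = (0.1700, -0.0400, -0.1300)

Δω = ω₁−ω₀ = (0.02515000, 0.00248889, -0.01012000)
ω₀×(Iω₀) = (-0.0312, -0.0624, -0.0288)
I·α + gyro = (0.1700, -0.0400, -0.1300)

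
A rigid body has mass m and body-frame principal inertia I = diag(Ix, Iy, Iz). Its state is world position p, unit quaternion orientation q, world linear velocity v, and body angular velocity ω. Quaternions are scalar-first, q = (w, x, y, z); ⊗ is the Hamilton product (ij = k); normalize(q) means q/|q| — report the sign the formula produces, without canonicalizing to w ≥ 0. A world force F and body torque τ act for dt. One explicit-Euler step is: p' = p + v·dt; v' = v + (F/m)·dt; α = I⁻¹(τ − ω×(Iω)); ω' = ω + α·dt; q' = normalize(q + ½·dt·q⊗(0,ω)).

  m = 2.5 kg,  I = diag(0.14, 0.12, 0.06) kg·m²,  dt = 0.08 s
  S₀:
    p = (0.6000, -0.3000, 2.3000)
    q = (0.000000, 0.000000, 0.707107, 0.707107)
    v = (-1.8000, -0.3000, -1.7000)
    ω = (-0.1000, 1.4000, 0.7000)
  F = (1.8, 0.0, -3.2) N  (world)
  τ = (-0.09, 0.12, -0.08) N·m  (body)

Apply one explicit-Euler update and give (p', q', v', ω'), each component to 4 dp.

linear accel F/m = (0.7200, 0.0000, -1.2800)
p + v·dt = (0.4560, -0.3240, 2.1640)
v + (F/m)dt = (-1.7424, -0.3000, -1.8024)
gyro term ω×Iω = (-0.0588, -0.0056, 0.0028)
α = I⁻¹(τ − ω×Iω) = (-0.2229, 1.0467, -1.3800)
ω + α·dt = (-0.1178, 1.4837, 0.5896)
q⊗(0,ω) = (-1.4849247, -0.4949749, -0.0707107, 0.0707107)
q + ½dt·q⊗(0,ω), renormalized = (-0.0593, -0.0198, 0.7029, 0.7085)

p' = (0.4560, -0.3240, 2.1640)
q' = (-0.0593, -0.0198, 0.7029, 0.7085)
v' = (-1.7424, -0.3000, -1.8024)
ω' = (-0.1178, 1.4837, 0.5896)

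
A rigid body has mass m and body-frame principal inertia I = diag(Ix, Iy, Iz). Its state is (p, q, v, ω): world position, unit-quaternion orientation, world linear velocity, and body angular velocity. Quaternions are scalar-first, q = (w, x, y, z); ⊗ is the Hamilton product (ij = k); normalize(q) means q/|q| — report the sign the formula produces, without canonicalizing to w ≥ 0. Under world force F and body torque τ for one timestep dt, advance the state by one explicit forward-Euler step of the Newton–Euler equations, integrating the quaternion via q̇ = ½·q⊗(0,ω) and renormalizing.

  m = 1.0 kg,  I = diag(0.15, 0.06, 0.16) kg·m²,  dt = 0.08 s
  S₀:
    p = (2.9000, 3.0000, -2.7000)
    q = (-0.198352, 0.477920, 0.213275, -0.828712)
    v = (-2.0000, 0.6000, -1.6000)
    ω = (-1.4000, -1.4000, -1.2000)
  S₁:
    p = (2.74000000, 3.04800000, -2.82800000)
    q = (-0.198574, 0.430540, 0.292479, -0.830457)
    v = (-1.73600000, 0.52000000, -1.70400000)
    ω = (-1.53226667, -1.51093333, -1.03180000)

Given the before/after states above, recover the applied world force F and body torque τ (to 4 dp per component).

Δω = ω₁−ω₀ = (-0.13226667, -0.11093333, 0.16820000)
ω₀×(Iω₀) = (0.1680, -0.0168, -0.1764)
τ = I·(Δω/dt) + ω₀×(Iω₀) = (-0.0800, -0.1000, 0.1600)
Δv = v₁−v₀ = (0.26400000, -0.08000000, -0.10400000)
applied force F = (3.3000, -1.0000, -1.3000)

F = (3.3000, -1.0000, -1.3000)
τ = (-0.0800, -0.1000, 0.1600)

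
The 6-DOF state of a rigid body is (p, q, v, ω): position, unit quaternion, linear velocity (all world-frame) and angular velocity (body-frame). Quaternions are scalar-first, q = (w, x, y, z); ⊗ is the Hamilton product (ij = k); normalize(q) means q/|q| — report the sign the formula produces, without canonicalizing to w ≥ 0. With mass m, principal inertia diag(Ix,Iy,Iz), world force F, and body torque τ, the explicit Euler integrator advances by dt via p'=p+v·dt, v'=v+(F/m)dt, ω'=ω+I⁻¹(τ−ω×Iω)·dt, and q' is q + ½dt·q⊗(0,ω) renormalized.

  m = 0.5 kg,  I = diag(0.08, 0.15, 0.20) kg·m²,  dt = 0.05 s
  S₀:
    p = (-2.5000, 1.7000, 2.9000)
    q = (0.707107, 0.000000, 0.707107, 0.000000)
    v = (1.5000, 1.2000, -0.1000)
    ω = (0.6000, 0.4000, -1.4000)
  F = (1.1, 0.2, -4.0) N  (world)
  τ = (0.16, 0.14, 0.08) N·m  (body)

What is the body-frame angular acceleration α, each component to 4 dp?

gyro term ω×Iω = (-0.0280, 0.1008, 0.0168)
α = I⁻¹(τ − ω×Iω) = (2.3500, 0.2613, 0.3160)

α = (2.3500, 0.2613, 0.3160)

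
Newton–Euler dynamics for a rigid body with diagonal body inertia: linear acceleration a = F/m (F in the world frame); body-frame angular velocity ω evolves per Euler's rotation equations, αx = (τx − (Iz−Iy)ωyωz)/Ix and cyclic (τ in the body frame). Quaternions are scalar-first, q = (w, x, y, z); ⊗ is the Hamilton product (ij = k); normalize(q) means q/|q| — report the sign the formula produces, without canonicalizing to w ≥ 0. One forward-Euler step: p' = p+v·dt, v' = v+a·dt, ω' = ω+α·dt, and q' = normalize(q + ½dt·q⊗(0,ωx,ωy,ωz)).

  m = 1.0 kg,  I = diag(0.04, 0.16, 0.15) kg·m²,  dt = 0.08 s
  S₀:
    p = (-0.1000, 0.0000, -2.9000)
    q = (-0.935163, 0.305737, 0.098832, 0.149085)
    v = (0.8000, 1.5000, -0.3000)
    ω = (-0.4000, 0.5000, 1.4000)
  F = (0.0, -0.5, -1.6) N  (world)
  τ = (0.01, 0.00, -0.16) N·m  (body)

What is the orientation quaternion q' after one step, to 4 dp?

q' = (-0.9388, 0.3226, 0.0605, 0.1042)

q⊗(0,ω) = (-0.1358402, 0.4378875, -0.9552473, -1.1168269)
q' = normalize(q + ½dt·q⊗(0,ω)) = (-0.9388, 0.3226, 0.0605, 0.1042)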